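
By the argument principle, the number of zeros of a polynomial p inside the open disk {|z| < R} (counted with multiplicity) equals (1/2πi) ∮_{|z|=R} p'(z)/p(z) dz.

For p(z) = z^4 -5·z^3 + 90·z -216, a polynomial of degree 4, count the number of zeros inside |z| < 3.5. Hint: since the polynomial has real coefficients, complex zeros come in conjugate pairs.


The zeros of p are: 3, (3 + 3i), (3 - 3i), -4.
Their magnitudes are: 3, 4.243, 4.243, 4.
Zeros with |z| < R = 3.5: 3.
Count = 1.
By the argument principle, (1/2πi) ∮_{|z|=R} p'(z)/p(z) dz equals exactly this count.

Number of zeros inside |z| < 3.5: 1.


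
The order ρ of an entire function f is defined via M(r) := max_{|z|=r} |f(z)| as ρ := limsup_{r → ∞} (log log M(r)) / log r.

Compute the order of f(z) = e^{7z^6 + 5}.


|e^{7z^6 + 5}| = e^{Re(7·z^6) + 5} ≤ e^{7|z|^6 + 5} = e^{7r^6 + 5} on |z| = r, so ρ ≤ 6. Choosing z on |z|=r so that 7·z^6 is real positive (always possible by picking arg z appropriately) gives |f(z)| = e^{7r^6 + 5}, matching the bound. The additive constant 5 does not affect log log M(r) ~ 6·log r. Hence ρ = 6.
Therefore ρ = 6.

Order ρ = 6.


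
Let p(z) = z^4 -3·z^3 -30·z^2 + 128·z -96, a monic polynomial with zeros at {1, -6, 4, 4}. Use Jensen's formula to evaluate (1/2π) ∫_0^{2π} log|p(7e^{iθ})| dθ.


Zeros: -6, 1, 4, 4; r = 7.
Inside |z| < r: -6, 1, 4, 4. Outside (|z| ≥ r): ∅.
p(0) = -96, so log|p(0)| = log(96) = 4.5643.
Apply Jensen: I(r) = log|p(0)| + Σ_k log(r/|z_k|), summed over zeros inside |z| < r.
  log(r/|z_k|) for z_k = 1: log(7/1) = 1.9459
  log(r/|z_k|) for z_k = -6: log(7/6) = 0.1542
  log(r/|z_k|) for z_k = 4: log(7/4) = 0.5596
  log(r/|z_k|) for z_k = 4: log(7/4) = 0.5596
Sum over inside zeros: 3.2193.
I(r) = log|p(0)| + (inside sum) = 4.5643 + 3.2193 = 7.7836.
Closed form (all zeros inside, monic): I(r) = n·log(r) = 4·log(7) = 7.7836. ✓

I(r) ≈ 7.7836.


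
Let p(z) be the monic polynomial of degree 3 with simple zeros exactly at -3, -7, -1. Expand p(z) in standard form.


The polynomial is p(z) = ∏_{α ∈ S} (z − α), where S = {-3, -7, -1}.
Expanding the product yields: p(z) = z^3 + 11·z^2 + 31·z + 21.
The resulting polynomial has degree 3 and real coefficients as required.

p(z) = z^3 + 11·z^2 + 31·z + 21.


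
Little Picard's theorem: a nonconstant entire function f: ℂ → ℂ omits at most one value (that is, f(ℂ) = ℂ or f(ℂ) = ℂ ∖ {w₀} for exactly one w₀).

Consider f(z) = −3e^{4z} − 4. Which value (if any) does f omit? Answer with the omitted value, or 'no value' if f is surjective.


Little Picard bounds the complement of f(ℂ) to at most one point.
e^{4z} is never zero on ℂ, so -3·e^{4z} takes every value in ℂ ∖ {0}. Adding -4 shifts the range to ℂ ∖ {-4}. Thus f omits exactly the value -4.

Omitted value: -4.


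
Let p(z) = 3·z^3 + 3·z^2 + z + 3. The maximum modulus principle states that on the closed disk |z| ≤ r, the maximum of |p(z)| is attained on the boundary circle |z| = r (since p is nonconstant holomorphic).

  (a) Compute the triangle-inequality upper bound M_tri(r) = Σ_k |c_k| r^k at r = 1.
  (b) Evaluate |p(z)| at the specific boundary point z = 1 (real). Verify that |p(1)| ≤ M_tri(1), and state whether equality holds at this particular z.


Coefficients: c_0 = 3, c_1 = 1, c_2 = 3, c_3 = 3. Radius r = 1.
Part (a). Triangle bound: M_tri(r) = Σ_k |c_k| r^k
  = |3|·1^0 + |1|·1^1 + |3|·1^2 + |3|·1^3
  = 3 + 1 + 3 + 3 = 10.
This bounds M(r) := max_{|z|=r} |p(z)| from above; equality holds iff all terms c_k z^k can be made to align in phase at a single z on |z|=r.
Part (b). At z = 1 (real, on the circle |z| = r):
  p(1) = (3)·1^0 + (1)·1^1 + (3)·1^2 + (3)·1^3 = 10.
  |p(1)| = 10.
Since all nonzero coefficients share the same sign, |p(1)| = 10 = M_tri(1); the triangle bound is attained at z = 1, so in fact M(r) = 10.

M_tri(1) = 10; |p(1)| = 10; equality at z=1: yes.


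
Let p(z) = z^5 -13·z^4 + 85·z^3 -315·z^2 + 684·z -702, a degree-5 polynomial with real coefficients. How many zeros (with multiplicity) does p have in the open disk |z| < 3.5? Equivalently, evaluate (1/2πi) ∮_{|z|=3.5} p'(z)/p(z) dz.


The zeros of p are: 3, (3 + 3i), (3 - 3i), (2 + 3i), (2 - 3i).
Their magnitudes are: 3, 4.243, 4.243, 3.606, 3.606.
Zeros with |z| < R = 3.5: 3.
Count = 1.
By the argument principle, (1/2πi) ∮_{|z|=R} p'(z)/p(z) dz equals exactly this count.

Number of zeros inside |z| < 3.5: 1.


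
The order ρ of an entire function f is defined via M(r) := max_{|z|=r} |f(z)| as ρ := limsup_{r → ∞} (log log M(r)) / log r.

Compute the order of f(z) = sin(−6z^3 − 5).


Write sin(w) = (e^{iw} ± e^{−iw})/(2 or 2i), so |sin(w)| ≤ e^{|w|}. With w = −6z^3 − 5, |w| ≤ 6r^3 + 5 on |z|=r, giving M(r) ≤ e^{6r^3 + 5} and ρ ≤ 3. For the lower bound, choose z on |z|=r with -6z^3 purely imaginary of modulus 6r^3; then |sin(−6z^3 − 5)| grows like e^{6r^3}/2, so ρ ≥ 3. Hence ρ = 3.
Therefore ρ = 3.

Order ρ = 3.


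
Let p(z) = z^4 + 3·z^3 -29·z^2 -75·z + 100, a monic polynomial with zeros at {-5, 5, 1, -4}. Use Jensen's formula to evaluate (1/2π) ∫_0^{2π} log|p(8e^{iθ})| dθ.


Zeros: -5, -4, 1, 5; r = 8.
Inside |z| < r: -5, -4, 1, 5. Outside (|z| ≥ r): ∅.
p(0) = 100, so log|p(0)| = log(100) = 4.6052.
Apply Jensen: I(r) = log|p(0)| + Σ_k log(r/|z_k|), summed over zeros inside |z| < r.
  log(r/|z_k|) for z_k = -5: log(8/5) = 0.4700
  log(r/|z_k|) for z_k = 5: log(8/5) = 0.4700
  log(r/|z_k|) for z_k = 1: log(8/1) = 2.0794
  log(r/|z_k|) for z_k = -4: log(8/4) = 0.6931
Sum over inside zeros: 3.7126.
I(r) = log|p(0)| + (inside sum) = 4.6052 + 3.7126 = 8.3178.
Closed form (all zeros inside, monic): I(r) = n·log(r) = 4·log(8) = 8.3178. ✓

I(r) ≈ 8.3178.


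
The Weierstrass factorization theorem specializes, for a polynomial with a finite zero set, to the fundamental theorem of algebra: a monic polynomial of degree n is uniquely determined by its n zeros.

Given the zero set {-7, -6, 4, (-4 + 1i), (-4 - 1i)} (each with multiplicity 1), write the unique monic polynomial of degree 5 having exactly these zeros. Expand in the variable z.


The polynomial is p(z) = ∏_{α ∈ S} (z − α), where S = {-7, -6, 4, (-4 + 1i), (-4 - 1i)}.
Expanding the product yields: p(z) = z^5 + 17·z^4 + 79·z^3 -95·z^2 -1514·z -2856.
Note conjugate pairs combine to real quadratics: (z − (-4+1i))(z − (-4−1i)) = z² + 8z + 17.
The resulting polynomial has degree 5 and real coefficients as required.

p(z) = z^5 + 17·z^4 + 79·z^3 -95·z^2 -1514·z -2856.


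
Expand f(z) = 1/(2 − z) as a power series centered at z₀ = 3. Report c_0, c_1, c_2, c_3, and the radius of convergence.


Let w = z − z₀, so z = z₀ + w.
Then 2 − z = 2 − (z₀ + w) = (2 − z₀) − w = -1 − w.
f(z) = 1/(-1 − w) = (1/(-1)) · 1/(1 − w/(-1)) = Σ_{n≥0} w^n / (-1)^(n+1).
So c_n = 1/(-1)^(n+1):
  c_0 = 1/(-1)^1 = -1.
  c_1 = 1/(-1)^2 = 1.
  c_2 = 1/(-1)^3 = -1.
  c_3 = 1/(-1)^4 = 1.
The series is valid for |w/d| < 1, i.e. |z − z₀| < |d|.
Radius of convergence: R = |2 − z₀| = |-1| = 1 (distance from z₀ to the singularity z = 2).

c_0 = -1, c_1 = 1, c_2 = -1, c_3 = 1; R = 1.


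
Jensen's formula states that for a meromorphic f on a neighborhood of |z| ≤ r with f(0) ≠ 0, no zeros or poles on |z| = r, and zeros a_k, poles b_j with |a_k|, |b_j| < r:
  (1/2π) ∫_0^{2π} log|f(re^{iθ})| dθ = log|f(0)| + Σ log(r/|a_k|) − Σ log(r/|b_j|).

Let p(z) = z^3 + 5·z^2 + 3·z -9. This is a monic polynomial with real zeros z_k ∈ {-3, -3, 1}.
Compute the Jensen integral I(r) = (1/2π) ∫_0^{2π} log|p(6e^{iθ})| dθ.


Zeros: -3, -3, 1; r = 6.
Inside |z| < r: -3, -3, 1. Outside (|z| ≥ r): ∅.
p(0) = -9, so log|p(0)| = log(9) = 2.1972.
Apply Jensen: I(r) = log|p(0)| + Σ_k log(r/|z_k|), summed over zeros inside |z| < r.
  log(r/|z_k|) for z_k = -3: log(6/3) = 0.6931
  log(r/|z_k|) for z_k = -3: log(6/3) = 0.6931
  log(r/|z_k|) for z_k = 1: log(6/1) = 1.7918
Sum over inside zeros: 3.1781.
I(r) = log|p(0)| + (inside sum) = 2.1972 + 3.1781 = 5.3753.
Closed form (all zeros inside, monic): I(r) = n·log(r) = 3·log(6) = 5.3753. ✓

I(r) ≈ 5.3753.


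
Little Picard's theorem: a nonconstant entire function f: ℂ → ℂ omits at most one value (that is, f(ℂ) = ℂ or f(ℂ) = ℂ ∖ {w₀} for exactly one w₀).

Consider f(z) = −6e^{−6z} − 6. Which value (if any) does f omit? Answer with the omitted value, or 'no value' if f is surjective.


Little Picard bounds the complement of f(ℂ) to at most one point.
e^{−6z} is never zero on ℂ, so -6·e^{−6z} takes every value in ℂ ∖ {0}. Adding -6 shifts the range to ℂ ∖ {-6}. Thus f omits exactly the value -6.

Omitted value: -6.


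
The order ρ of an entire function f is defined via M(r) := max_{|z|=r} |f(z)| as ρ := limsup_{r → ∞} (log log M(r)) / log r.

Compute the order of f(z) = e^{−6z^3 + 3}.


|e^{−6z^3 + 3}| = e^{Re(-6·z^3) + 3} ≤ e^{6|z|^3 + 3} = e^{6r^3 + 3} on |z| = r, so ρ ≤ 3. Choosing z on |z|=r so that -6·z^3 is real positive (always possible by picking arg z appropriately) gives |f(z)| = e^{6r^3 + 3}, matching the bound. The additive constant 3 does not affect log log M(r) ~ 3·log r. Hence ρ = 3.
Therefore ρ = 3.

Order ρ = 3.


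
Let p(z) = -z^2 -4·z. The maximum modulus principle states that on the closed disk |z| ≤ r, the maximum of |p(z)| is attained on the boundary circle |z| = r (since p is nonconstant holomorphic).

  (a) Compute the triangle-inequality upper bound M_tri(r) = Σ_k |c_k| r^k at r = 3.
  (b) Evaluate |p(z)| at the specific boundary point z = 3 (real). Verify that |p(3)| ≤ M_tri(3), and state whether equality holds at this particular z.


Coefficients: c_0 = 0, c_1 = -4, c_2 = -1. Radius r = 3.
Part (a). Triangle bound: M_tri(r) = Σ_k |c_k| r^k
  = |0|·3^0 + |-4|·3^1 + |-1|·3^2
  = 0 + 12 + 9 = 21.
This bounds M(r) := max_{|z|=r} |p(z)| from above; equality holds iff all terms c_k z^k can be made to align in phase at a single z on |z|=r.
Part (b). At z = 3 (real, on the circle |z| = r):
  p(3) = (0)·3^0 + (-4)·3^1 + (-1)·3^2 = -21.
  |p(3)| = 21.
Since all nonzero coefficients share the same sign, |p(3)| = 21 = M_tri(3); the triangle bound is attained at z = 3, so in fact M(r) = 21.

M_tri(3) = 21; |p(3)| = 21; equality at z=3: yes.


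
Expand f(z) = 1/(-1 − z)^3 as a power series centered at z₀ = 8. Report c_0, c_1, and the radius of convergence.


Let w = z − z₀, so z = z₀ + w.
Then -1 − z = -1 − (z₀ + w) = (-1 − z₀) − w = -9 − w.
f(z) = 1/(-9 − w)^3 = (1/(-9)^3) · (1 − w/(-9))^{−3}.
By the binomial series (1−u)^{−3} = Σ_{n≥0} C(n+2, 2) u^n for |u|<1, with u = w/(-9):
  c_n = C(n+2, 2) / (-9)^(n+3).
  c_0 = 1/(-9)^3 = -1/729.
  c_1 = 3/(-9)^4 = 1/2187.
The series is valid for |w/d| < 1, i.e. |z − z₀| < |d|.
Radius of convergence: R = |-1 − z₀| = |-9| = 9 (distance from z₀ to the singularity z = -1).

c_0 = -1/729, c_1 = 1/2187; R = 9.


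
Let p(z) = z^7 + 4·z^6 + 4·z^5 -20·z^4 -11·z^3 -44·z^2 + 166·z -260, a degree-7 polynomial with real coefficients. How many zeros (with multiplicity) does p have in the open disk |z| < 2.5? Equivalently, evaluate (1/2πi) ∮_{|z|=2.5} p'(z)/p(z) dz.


The zeros of p are: (-3 + 2i), (-3 - 2i), 2, (1 + 1i), (1 - 1i), (-1 + 2i), (-1 - 2i).
Their magnitudes are: 3.606, 3.606, 2, 1.414, 1.414, 2.236, 2.236.
Zeros with |z| < R = 2.5: 2, (1 + 1i), (1 - 1i), (-1 + 2i), (-1 - 2i).
Count = 5.
By the argument principle, (1/2πi) ∮_{|z|=R} p'(z)/p(z) dz equals exactly this count.

Number of zeros inside |z| < 2.5: 5.


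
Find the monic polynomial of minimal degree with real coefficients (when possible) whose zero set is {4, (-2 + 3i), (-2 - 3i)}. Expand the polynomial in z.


The polynomial is p(z) = ∏_{α ∈ S} (z − α), where S = {4, (-2 + 3i), (-2 - 3i)}.
Expanding the product yields: p(z) = z^3 -3·z -52.
Note conjugate pairs combine to real quadratics: (z − (-2+3i))(z − (-2−3i)) = z² + 4z + 13.
The resulting polynomial has degree 3 and real coefficients as required.

p(z) = z^3 -3·z -52.


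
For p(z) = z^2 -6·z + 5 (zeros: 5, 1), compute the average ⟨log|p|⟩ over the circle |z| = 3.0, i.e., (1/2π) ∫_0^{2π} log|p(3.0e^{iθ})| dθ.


Zeros: 1, 5; r = 3.0.
Inside |z| < r: 1. Outside (|z| ≥ r): 5.
p(0) = 5, so log|p(0)| = log(5) = 1.6094.
Apply Jensen: I(r) = log|p(0)| + Σ_k log(r/|z_k|), summed over zeros inside |z| < r.
  log(r/|z_k|) for z_k = 1: log(3.0/1) = 1.0986
  Outside zeros (5) contribute nothing to the Jensen sum.
Sum over inside zeros: 1.0986.
I(r) = log|p(0)| + (inside sum) = 1.6094 + 1.0986 = 2.7081.
Note: since some zeros are outside |z| ≤ r, the simplified n·log(r) form does NOT apply — only the inside zeros contribute.

I(r) ≈ 2.7081.


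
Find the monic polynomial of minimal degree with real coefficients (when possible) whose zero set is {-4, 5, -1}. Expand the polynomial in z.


The polynomial is p(z) = ∏_{α ∈ S} (z − α), where S = {-4, 5, -1}.
Expanding the product yields: p(z) = z^3 -21·z -20.
The resulting polynomial has degree 3 and real coefficients as required.

p(z) = z^3 -21·z -20.


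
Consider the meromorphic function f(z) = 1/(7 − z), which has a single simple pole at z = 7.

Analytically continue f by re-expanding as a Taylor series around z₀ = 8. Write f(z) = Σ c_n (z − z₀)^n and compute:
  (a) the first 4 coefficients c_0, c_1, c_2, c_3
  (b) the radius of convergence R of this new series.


Let w = z − z₀, so z = z₀ + w.
Then 7 − z = 7 − (z₀ + w) = (7 − z₀) − w = -1 − w.
f(z) = 1/(-1 − w) = (1/(-1)) · 1/(1 − w/(-1)) = Σ_{n≥0} w^n / (-1)^(n+1).
So c_n = 1/(-1)^(n+1):
  c_0 = 1/(-1)^1 = -1.
  c_1 = 1/(-1)^2 = 1.
  c_2 = 1/(-1)^3 = -1.
  c_3 = 1/(-1)^4 = 1.
The series is valid for |w/d| < 1, i.e. |z − z₀| < |d|.
Radius of convergence: R = |7 − z₀| = |-1| = 1 (distance from z₀ to the singularity z = 7).

c_0 = -1, c_1 = 1, c_2 = -1, c_3 = 1; R = 1.


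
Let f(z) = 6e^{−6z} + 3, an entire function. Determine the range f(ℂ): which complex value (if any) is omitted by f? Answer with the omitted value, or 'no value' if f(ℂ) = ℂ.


Little Picard bounds the complement of f(ℂ) to at most one point.
e^{−6z} is never zero on ℂ, so 6·e^{−6z} takes every value in ℂ ∖ {0}. Adding 3 shifts the range to ℂ ∖ {3}. Thus f omits exactly the value 3.

Omitted value: 3.


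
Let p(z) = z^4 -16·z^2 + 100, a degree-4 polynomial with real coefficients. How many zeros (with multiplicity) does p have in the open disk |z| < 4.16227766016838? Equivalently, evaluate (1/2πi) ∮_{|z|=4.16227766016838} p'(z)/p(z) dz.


The zeros of p are: (3 + 1i), (3 - 1i), (-3 + 1i), (-3 - 1i).
Their magnitudes are: 3.162, 3.162, 3.162, 3.162.
Zeros with |z| < R = 4.16227766016838: (3 + 1i), (3 - 1i), (-3 + 1i), (-3 - 1i).
Count = 4.
By the argument principle, (1/2πi) ∮_{|z|=R} p'(z)/p(z) dz equals exactly this count.

Number of zeros inside |z| < 4.16227766016838: 4.


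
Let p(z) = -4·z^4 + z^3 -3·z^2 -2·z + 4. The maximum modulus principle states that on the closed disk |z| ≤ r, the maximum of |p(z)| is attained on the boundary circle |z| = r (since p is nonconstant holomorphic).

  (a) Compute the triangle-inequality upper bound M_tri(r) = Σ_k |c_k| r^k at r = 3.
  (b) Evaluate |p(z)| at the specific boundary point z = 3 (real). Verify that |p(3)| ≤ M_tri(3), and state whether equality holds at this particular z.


Coefficients: c_0 = 4, c_1 = -2, c_2 = -3, c_3 = 1, c_4 = -4. Radius r = 3.
Part (a). Triangle bound: M_tri(r) = Σ_k |c_k| r^k
  = |4|·3^0 + |-2|·3^1 + |-3|·3^2 + |1|·3^3 + |-4|·3^4
  = 4 + 6 + 27 + 27 + 324 = 388.
This bounds M(r) := max_{|z|=r} |p(z)| from above; equality holds iff all terms c_k z^k can be made to align in phase at a single z on |z|=r.
Part (b). At z = 3 (real, on the circle |z| = r):
  p(3) = (4)·3^0 + (-2)·3^1 + (-3)·3^2 + (1)·3^3 + (-4)·3^4 = -326.
  |p(3)| = 326.
Check: |p(3)| = 326 ≤ 388 = M_tri(3). ✓ Equality does not hold at z = 3 (the coefficients have mixed signs, so the terms do not all align in phase there).

M_tri(3) = 388; |p(3)| = 326; equality at z=3: no.


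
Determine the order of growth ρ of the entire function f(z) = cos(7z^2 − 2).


Write cos(w) = (e^{iw} ± e^{−iw})/(2 or 2i), so |cos(w)| ≤ e^{|w|}. With w = 7z^2 − 2, |w| ≤ 7r^2 + 2 on |z|=r, giving M(r) ≤ e^{7r^2 + 2} and ρ ≤ 2. For the lower bound, choose z on |z|=r with 7z^2 purely imaginary of modulus 7r^2; then |cos(7z^2 − 2)| grows like e^{7r^2}/2, so ρ ≥ 2. Hence ρ = 2.
Therefore ρ = 2.

Order ρ = 2.


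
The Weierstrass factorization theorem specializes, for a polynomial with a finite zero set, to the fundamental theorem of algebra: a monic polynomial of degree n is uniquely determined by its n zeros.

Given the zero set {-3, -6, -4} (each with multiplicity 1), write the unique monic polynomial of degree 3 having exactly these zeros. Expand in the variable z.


The polynomial is p(z) = ∏_{α ∈ S} (z − α), where S = {-3, -6, -4}.
Expanding the product yields: p(z) = z^3 + 13·z^2 + 54·z + 72.
The resulting polynomial has degree 3 and real coefficients as required.

p(z) = z^3 + 13·z^2 + 54·z + 72.


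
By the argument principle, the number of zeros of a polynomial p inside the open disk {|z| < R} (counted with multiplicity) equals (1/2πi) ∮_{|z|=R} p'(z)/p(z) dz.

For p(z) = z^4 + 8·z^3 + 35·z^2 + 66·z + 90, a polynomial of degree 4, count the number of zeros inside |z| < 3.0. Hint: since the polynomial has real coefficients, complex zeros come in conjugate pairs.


The zeros of p are: (-1 + 2i), (-1 - 2i), (-3 + 3i), (-3 - 3i).
Their magnitudes are: 2.236, 2.236, 4.243, 4.243.
Zeros with |z| < R = 3.0: (-1 + 2i), (-1 - 2i).
Count = 2.
By the argument principle, (1/2πi) ∮_{|z|=R} p'(z)/p(z) dz equals exactly this count.

Number of zeros inside |z| < 3.0: 2.


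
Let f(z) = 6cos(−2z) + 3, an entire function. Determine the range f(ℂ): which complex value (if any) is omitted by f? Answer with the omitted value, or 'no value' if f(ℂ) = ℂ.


Little Picard bounds the complement of f(ℂ) to at most one point.
cos is entire and surjective onto ℂ: for every w ∈ ℂ, cos(ζ) = w has a solution ζ ∈ ℂ (e.g., via the complex inverse arccos). With ζ = −2z this gives z = ζ/(-2). Then 6·cos(−2z) takes every value in 6·ℂ = ℂ, and adding 3 is a bijection of ℂ. So f is surjective and omits no value. (Note: only on the real line is cos bounded by [−1, 1].)

Omitted value: no value.


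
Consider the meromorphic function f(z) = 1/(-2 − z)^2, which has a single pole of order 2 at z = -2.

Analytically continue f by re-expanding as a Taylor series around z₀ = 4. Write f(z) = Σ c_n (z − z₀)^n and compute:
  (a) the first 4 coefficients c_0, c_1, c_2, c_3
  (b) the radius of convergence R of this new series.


Let w = z − z₀, so z = z₀ + w.
Then -2 − z = -2 − (z₀ + w) = (-2 − z₀) − w = -6 − w.
f(z) = 1/(-6 − w)^2 = (1/(-6)^2) · (1 − w/(-6))^{−2}.
By the binomial series (1−u)^{−2} = Σ_{n≥0} C(n+1, 1) u^n for |u|<1, with u = w/(-6):
  c_n = C(n+1, 1) / (-6)^(n+2).
  c_0 = 1/(-6)^2 = 1/36.
  c_1 = 2/(-6)^3 = -1/108.
  c_2 = 3/(-6)^4 = 1/432.
  c_3 = 4/(-6)^5 = -1/1944.
The series is valid for |w/d| < 1, i.e. |z − z₀| < |d|.
Radius of convergence: R = |-2 − z₀| = |-6| = 6 (distance from z₀ to the singularity z = -2).

c_0 = 1/36, c_1 = -1/108, c_2 = 1/432, c_3 = -1/1944; R = 6.


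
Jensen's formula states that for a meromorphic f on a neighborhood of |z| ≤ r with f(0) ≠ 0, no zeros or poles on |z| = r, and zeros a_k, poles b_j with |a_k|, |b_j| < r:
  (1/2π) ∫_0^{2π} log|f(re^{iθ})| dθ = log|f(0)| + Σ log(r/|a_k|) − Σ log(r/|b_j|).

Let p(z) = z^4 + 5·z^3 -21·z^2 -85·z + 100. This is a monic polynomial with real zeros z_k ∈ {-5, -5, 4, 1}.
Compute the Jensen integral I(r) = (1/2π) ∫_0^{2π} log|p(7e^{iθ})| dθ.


Zeros: -5, -5, 1, 4; r = 7.
Inside |z| < r: -5, -5, 1, 4. Outside (|z| ≥ r): ∅.
p(0) = 100, so log|p(0)| = log(100) = 4.6052.
Apply Jensen: I(r) = log|p(0)| + Σ_k log(r/|z_k|), summed over zeros inside |z| < r.
  log(r/|z_k|) for z_k = -5: log(7/5) = 0.3365
  log(r/|z_k|) for z_k = -5: log(7/5) = 0.3365
  log(r/|z_k|) for z_k = 4: log(7/4) = 0.5596
  log(r/|z_k|) for z_k = 1: log(7/1) = 1.9459
Sum over inside zeros: 3.1785.
I(r) = log|p(0)| + (inside sum) = 4.6052 + 3.1785 = 7.7836.
Closed form (all zeros inside, monic): I(r) = n·log(r) = 4·log(7) = 7.7836. ✓

I(r) ≈ 7.7836.


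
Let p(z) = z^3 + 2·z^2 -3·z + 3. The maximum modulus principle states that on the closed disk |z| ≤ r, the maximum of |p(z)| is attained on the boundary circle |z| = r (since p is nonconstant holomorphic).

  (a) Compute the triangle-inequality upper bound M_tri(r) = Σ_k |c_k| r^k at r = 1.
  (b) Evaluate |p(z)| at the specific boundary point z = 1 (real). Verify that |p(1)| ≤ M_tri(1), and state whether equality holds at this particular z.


Coefficients: c_0 = 3, c_1 = -3, c_2 = 2, c_3 = 1. Radius r = 1.
Part (a). Triangle bound: M_tri(r) = Σ_k |c_k| r^k
  = |3|·1^0 + |-3|·1^1 + |2|·1^2 + |1|·1^3
  = 3 + 3 + 2 + 1 = 9.
This bounds M(r) := max_{|z|=r} |p(z)| from above; equality holds iff all terms c_k z^k can be made to align in phase at a single z on |z|=r.
Part (b). At z = 1 (real, on the circle |z| = r):
  p(1) = (3)·1^0 + (-3)·1^1 + (2)·1^2 + (1)·1^3 = 3.
  |p(1)| = 3.
Check: |p(1)| = 3 ≤ 9 = M_tri(1). ✓ Equality does not hold at z = 1 (the coefficients have mixed signs, so the terms do not all align in phase there).

M_tri(1) = 9; |p(1)| = 3; equality at z=1: no.


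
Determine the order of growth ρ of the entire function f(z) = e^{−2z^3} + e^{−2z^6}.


Each summand is entire of order 3 and 6 respectively (as in the single-exponential case). The order of a sum is at most the max of the orders, so ρ ≤ 6. For the lower bound: on |z|=r choose arg z so that -2z^6 is real positive; then |e^{-2z^6}| = e^{2r^6} while |e^{-2z^3}| ≤ e^{2r^3} = o(e^{2r^6}). So |f| ≥ e^{2r^6}(1 − o(1)) and ρ ≥ 6. Hence ρ = max(3, 6) = 6.
Therefore ρ = 6.

Order ρ = 6.


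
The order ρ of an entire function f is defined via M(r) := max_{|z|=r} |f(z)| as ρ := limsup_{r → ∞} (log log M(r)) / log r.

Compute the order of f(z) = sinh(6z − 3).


sinh(w) is a linear combination of e^{iw} and e^{−iw} (or e^w, e^{−w} in the hyperbolic case), so |sinh(w)| ≤ e^{|w|}. With w = 6z − 3, |w| ≤ 6|z| + 3 = 6r + 3 on |z| = r, giving M(r) ≤ e^{6r + 3}, so ρ ≤ 1. On a suitable ray (z = it for sin/cos; z = t for sinh/cosh, t real → ∞), |sinh(6z − 3)| grows like e^{6|t|}/2, so ρ ≥ 1. Hence ρ = 1.
Therefore ρ = 1.

Order ρ = 1.


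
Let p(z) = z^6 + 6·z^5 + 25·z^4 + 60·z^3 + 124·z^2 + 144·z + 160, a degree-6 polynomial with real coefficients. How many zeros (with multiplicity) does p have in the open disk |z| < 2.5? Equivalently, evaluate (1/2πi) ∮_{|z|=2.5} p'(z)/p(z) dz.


The zeros of p are: (-1 + 2i), (-1 - 2i), (0 + 2i), (0 - 2i), (-2 + 2i), (-2 - 2i).
Their magnitudes are: 2.236, 2.236, 2, 2, 2.828, 2.828.
Zeros with |z| < R = 2.5: (-1 + 2i), (-1 - 2i), (0 + 2i), (0 - 2i).
Count = 4.
By the argument principle, (1/2πi) ∮_{|z|=R} p'(z)/p(z) dz equals exactly this count.

Number of zeros inside |z| < 2.5: 4.


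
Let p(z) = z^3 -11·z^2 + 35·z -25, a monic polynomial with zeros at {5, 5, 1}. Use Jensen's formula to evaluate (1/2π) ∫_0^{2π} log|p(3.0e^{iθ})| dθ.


Zeros: 1, 5, 5; r = 3.0.
Inside |z| < r: 1. Outside (|z| ≥ r): 5, 5.
p(0) = -25, so log|p(0)| = log(25) = 3.2189.
Apply Jensen: I(r) = log|p(0)| + Σ_k log(r/|z_k|), summed over zeros inside |z| < r.
  log(r/|z_k|) for z_k = 1: log(3.0/1) = 1.0986
  Outside zeros (5, 5) contribute nothing to the Jensen sum.
Sum over inside zeros: 1.0986.
I(r) = log|p(0)| + (inside sum) = 3.2189 + 1.0986 = 4.3175.
Note: since some zeros are outside |z| ≤ r, the simplified n·log(r) form does NOT apply — only the inside zeros contribute.

I(r) ≈ 4.3175.


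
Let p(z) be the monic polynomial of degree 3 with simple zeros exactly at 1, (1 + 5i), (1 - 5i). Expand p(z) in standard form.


The polynomial is p(z) = ∏_{α ∈ S} (z − α), where S = {1, (1 + 5i), (1 - 5i)}.
Expanding the product yields: p(z) = z^3 -3·z^2 + 28·z -26.
Note conjugate pairs combine to real quadratics: (z − (1+5i))(z − (1−5i)) = z² − 2z + 26.
The resulting polynomial has degree 3 and real coefficients as required.

p(z) = z^3 -3·z^2 + 28·z -26.


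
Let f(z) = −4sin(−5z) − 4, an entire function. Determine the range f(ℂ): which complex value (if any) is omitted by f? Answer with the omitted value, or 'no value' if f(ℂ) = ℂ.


Little Picard bounds the complement of f(ℂ) to at most one point.
sin is entire and surjective onto ℂ: for every w ∈ ℂ, sin(ζ) = w has a solution ζ ∈ ℂ (e.g., via the complex inverse arcsin). With ζ = −5z this gives z = ζ/(-5). Then -4·sin(−5z) takes every value in -4·ℂ = ℂ, and adding -4 is a bijection of ℂ. So f is surjective and omits no value. (Note: only on the real line is sin bounded by [−1, 1].)

Omitted value: no value.


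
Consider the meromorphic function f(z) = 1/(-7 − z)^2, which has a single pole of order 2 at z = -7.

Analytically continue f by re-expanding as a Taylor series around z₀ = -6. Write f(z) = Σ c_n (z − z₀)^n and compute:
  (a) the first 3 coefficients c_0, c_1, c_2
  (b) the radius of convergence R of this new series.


Let w = z − z₀, so z = z₀ + w.
Then -7 − z = -7 − (z₀ + w) = (-7 − z₀) − w = -1 − w.
f(z) = 1/(-1 − w)^2 = (1/(-1)^2) · (1 − w/(-1))^{−2}.
By the binomial series (1−u)^{−2} = Σ_{n≥0} C(n+1, 1) u^n for |u|<1, with u = w/(-1):
  c_n = C(n+1, 1) / (-1)^(n+2).
  c_0 = 1/(-1)^2 = 1.
  c_1 = 2/(-1)^3 = -2.
  c_2 = 3/(-1)^4 = 3.
The series is valid for |w/d| < 1, i.e. |z − z₀| < |d|.
Radius of convergence: R = |-7 − z₀| = |-1| = 1 (distance from z₀ to the singularity z = -7).

c_0 = 1, c_1 = -2, c_2 = 3; R = 1.


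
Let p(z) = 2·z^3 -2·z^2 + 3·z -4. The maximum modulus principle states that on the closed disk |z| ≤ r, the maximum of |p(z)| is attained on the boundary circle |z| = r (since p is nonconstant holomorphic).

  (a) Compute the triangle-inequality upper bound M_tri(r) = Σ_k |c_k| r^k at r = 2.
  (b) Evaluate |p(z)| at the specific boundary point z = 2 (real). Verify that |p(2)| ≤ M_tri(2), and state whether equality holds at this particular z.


Coefficients: c_0 = -4, c_1 = 3, c_2 = -2, c_3 = 2. Radius r = 2.
Part (a). Triangle bound: M_tri(r) = Σ_k |c_k| r^k
  = |-4|·2^0 + |3|·2^1 + |-2|·2^2 + |2|·2^3
  = 4 + 6 + 8 + 16 = 34.
This bounds M(r) := max_{|z|=r} |p(z)| from above; equality holds iff all terms c_k z^k can be made to align in phase at a single z on |z|=r.
Part (b). At z = 2 (real, on the circle |z| = r):
  p(2) = (-4)·2^0 + (3)·2^1 + (-2)·2^2 + (2)·2^3 = 10.
  |p(2)| = 10.
Check: |p(2)| = 10 ≤ 34 = M_tri(2). ✓ Equality does not hold at z = 2 (the coefficients have mixed signs, so the terms do not all align in phase there).

M_tri(2) = 34; |p(2)| = 10; equality at z=2: no.


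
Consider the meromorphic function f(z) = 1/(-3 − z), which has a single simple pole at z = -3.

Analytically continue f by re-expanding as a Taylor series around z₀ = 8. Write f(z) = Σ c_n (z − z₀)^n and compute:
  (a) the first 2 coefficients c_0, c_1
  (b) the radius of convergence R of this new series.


Let w = z − z₀, so z = z₀ + w.
Then -3 − z = -3 − (z₀ + w) = (-3 − z₀) − w = -11 − w.
f(z) = 1/(-11 − w) = (1/(-11)) · 1/(1 − w/(-11)) = Σ_{n≥0} w^n / (-11)^(n+1).
So c_n = 1/(-11)^(n+1):
  c_0 = 1/(-11)^1 = -1/11.
  c_1 = 1/(-11)^2 = 1/121.
The series is valid for |w/d| < 1, i.e. |z − z₀| < |d|.
Radius of convergence: R = |-3 − z₀| = |-11| = 11 (distance from z₀ to the singularity z = -3).

c_0 = -1/11, c_1 = 1/121; R = 11.


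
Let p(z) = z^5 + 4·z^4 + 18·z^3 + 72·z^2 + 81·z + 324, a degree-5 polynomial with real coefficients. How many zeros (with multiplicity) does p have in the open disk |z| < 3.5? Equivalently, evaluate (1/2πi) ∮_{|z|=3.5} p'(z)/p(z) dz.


The zeros of p are: (0 + 3i), (0 - 3i), -4, (0 + 3i), (0 - 3i).
Their magnitudes are: 3, 3, 4, 3, 3.
Zeros with |z| < R = 3.5: (0 + 3i), (0 - 3i), (0 + 3i), (0 - 3i).
Count = 4.
By the argument principle, (1/2πi) ∮_{|z|=R} p'(z)/p(z) dz equals exactly this count.

Number of zeros inside |z| < 3.5: 4.


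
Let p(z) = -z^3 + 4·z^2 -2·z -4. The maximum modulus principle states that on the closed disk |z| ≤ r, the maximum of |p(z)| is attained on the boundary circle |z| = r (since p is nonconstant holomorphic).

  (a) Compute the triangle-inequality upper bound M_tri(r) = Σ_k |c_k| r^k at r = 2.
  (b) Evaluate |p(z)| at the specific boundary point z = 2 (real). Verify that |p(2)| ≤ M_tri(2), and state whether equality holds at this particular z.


Coefficients: c_0 = -4, c_1 = -2, c_2 = 4, c_3 = -1. Radius r = 2.
Part (a). Triangle bound: M_tri(r) = Σ_k |c_k| r^k
  = |-4|·2^0 + |-2|·2^1 + |4|·2^2 + |-1|·2^3
  = 4 + 4 + 16 + 8 = 32.
This bounds M(r) := max_{|z|=r} |p(z)| from above; equality holds iff all terms c_k z^k can be made to align in phase at a single z on |z|=r.
Part (b). At z = 2 (real, on the circle |z| = r):
  p(2) = (-4)·2^0 + (-2)·2^1 + (4)·2^2 + (-1)·2^3 = 0.
  |p(2)| = 0.
Check: |p(2)| = 0 ≤ 32 = M_tri(2). ✓ Equality does not hold at z = 2 (the coefficients have mixed signs, so the terms do not all align in phase there).

M_tri(2) = 32; |p(2)| = 0; equality at z=2: no.


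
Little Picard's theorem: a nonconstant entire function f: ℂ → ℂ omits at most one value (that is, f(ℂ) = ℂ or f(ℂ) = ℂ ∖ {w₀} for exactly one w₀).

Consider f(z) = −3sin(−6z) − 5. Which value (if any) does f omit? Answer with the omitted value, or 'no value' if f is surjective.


Little Picard bounds the complement of f(ℂ) to at most one point.
sin is entire and surjective onto ℂ: for every w ∈ ℂ, sin(ζ) = w has a solution ζ ∈ ℂ (e.g., via the complex inverse arcsin). With ζ = −6z this gives z = ζ/(-6). Then -3·sin(−6z) takes every value in -3·ℂ = ℂ, and adding -5 is a bijection of ℂ. So f is surjective and omits no value. (Note: only on the real line is sin bounded by [−1, 1].)

Omitted value: no value.


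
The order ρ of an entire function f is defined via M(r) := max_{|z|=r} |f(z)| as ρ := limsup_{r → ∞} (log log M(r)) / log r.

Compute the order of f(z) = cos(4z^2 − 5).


Write cos(w) = (e^{iw} ± e^{−iw})/(2 or 2i), so |cos(w)| ≤ e^{|w|}. With w = 4z^2 − 5, |w| ≤ 4r^2 + 5 on |z|=r, giving M(r) ≤ e^{4r^2 + 5} and ρ ≤ 2. For the lower bound, choose z on |z|=r with 4z^2 purely imaginary of modulus 4r^2; then |cos(4z^2 − 5)| grows like e^{4r^2}/2, so ρ ≥ 2. Hence ρ = 2.
Therefore ρ = 2.

Order ρ = 2.


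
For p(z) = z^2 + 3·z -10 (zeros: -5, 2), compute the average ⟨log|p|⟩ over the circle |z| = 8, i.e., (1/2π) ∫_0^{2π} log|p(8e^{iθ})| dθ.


Zeros: -5, 2; r = 8.
Inside |z| < r: -5, 2. Outside (|z| ≥ r): ∅.
p(0) = -10, so log|p(0)| = log(10) = 2.3026.
Apply Jensen: I(r) = log|p(0)| + Σ_k log(r/|z_k|), summed over zeros inside |z| < r.
  log(r/|z_k|) for z_k = -5: log(8/5) = 0.4700
  log(r/|z_k|) for z_k = 2: log(8/2) = 1.3863
Sum over inside zeros: 1.8563.
I(r) = log|p(0)| + (inside sum) = 2.3026 + 1.8563 = 4.1589.
Closed form (all zeros inside, monic): I(r) = n·log(r) = 2·log(8) = 4.1589. ✓

I(r) ≈ 4.1589.


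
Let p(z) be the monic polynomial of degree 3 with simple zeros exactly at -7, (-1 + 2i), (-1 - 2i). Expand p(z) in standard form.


The polynomial is p(z) = ∏_{α ∈ S} (z − α), where S = {-7, (-1 + 2i), (-1 - 2i)}.
Expanding the product yields: p(z) = z^3 + 9·z^2 + 19·z + 35.
Note conjugate pairs combine to real quadratics: (z − (-1+2i))(z − (-1−2i)) = z² + 2z + 5.
The resulting polynomial has degree 3 and real coefficients as required.

p(z) = z^3 + 9·z^2 + 19·z + 35.


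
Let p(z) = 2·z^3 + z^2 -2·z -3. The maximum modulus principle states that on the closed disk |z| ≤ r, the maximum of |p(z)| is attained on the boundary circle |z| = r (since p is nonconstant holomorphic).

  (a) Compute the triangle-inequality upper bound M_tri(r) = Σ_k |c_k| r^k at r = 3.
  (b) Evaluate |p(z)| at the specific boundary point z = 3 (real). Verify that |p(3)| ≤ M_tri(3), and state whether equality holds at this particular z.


Coefficients: c_0 = -3, c_1 = -2, c_2 = 1, c_3 = 2. Radius r = 3.
Part (a). Triangle bound: M_tri(r) = Σ_k |c_k| r^k
  = |-3|·3^0 + |-2|·3^1 + |1|·3^2 + |2|·3^3
  = 3 + 6 + 9 + 54 = 72.
This bounds M(r) := max_{|z|=r} |p(z)| from above; equality holds iff all terms c_k z^k can be made to align in phase at a single z on |z|=r.
Part (b). At z = 3 (real, on the circle |z| = r):
  p(3) = (-3)·3^0 + (-2)·3^1 + (1)·3^2 + (2)·3^3 = 54.
  |p(3)| = 54.
Check: |p(3)| = 54 ≤ 72 = M_tri(3). ✓ Equality does not hold at z = 3 (the coefficients have mixed signs, so the terms do not all align in phase there).

M_tri(3) = 72; |p(3)| = 54; equality at z=3: no.


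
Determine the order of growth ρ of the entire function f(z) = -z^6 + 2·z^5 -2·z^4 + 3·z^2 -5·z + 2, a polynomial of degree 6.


|f(z)| ≤ Σ|c_k|·r^k = O(r^6) as r → ∞. Polynomial growth is O(e^{r^ε}) for every ε > 0 (since r^6/e^{r^ε} → 0), so ρ ≤ ε for all ε > 0, i.e. ρ = 0. Every nonconstant polynomial has order 0.
Therefore ρ = 0.

Order ρ = 0.


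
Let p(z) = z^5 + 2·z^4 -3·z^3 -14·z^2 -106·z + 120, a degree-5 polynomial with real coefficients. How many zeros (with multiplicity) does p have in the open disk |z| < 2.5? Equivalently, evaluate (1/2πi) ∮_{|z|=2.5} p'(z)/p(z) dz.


The zeros of p are: (-1 + 3i), (-1 - 3i), 3, 1, -4.
Their magnitudes are: 3.162, 3.162, 3, 1, 4.
Zeros with |z| < R = 2.5: 1.
Count = 1.
By the argument principle, (1/2πi) ∮_{|z|=R} p'(z)/p(z) dz equals exactly this count.

Number of zeros inside |z| < 2.5: 1.


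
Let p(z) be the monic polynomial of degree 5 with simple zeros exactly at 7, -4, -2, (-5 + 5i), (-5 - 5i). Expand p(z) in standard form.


The polynomial is p(z) = ∏_{α ∈ S} (z − α), where S = {7, -4, -2, (-5 + 5i), (-5 - 5i)}.
Expanding the product yields: p(z) = z^5 + 9·z^4 + 6·z^3 -446·z^2 -2260·z -2800.
Note conjugate pairs combine to real quadratics: (z − (-5+5i))(z − (-5−5i)) = z² + 10z + 50.
The resulting polynomial has degree 5 and real coefficients as required.

p(z) = z^5 + 9·z^4 + 6·z^3 -446·z^2 -2260·z -2800.


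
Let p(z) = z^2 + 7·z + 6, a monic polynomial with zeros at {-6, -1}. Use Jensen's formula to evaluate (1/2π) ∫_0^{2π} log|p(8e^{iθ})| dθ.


Zeros: -6, -1; r = 8.
Inside |z| < r: -6, -1. Outside (|z| ≥ r): ∅.
p(0) = 6, so log|p(0)| = log(6) = 1.7918.
Apply Jensen: I(r) = log|p(0)| + Σ_k log(r/|z_k|), summed over zeros inside |z| < r.
  log(r/|z_k|) for z_k = -6: log(8/6) = 0.2877
  log(r/|z_k|) for z_k = -1: log(8/1) = 2.0794
Sum over inside zeros: 2.3671.
I(r) = log|p(0)| + (inside sum) = 1.7918 + 2.3671 = 4.1589.
Closed form (all zeros inside, monic): I(r) = n·log(r) = 2·log(8) = 4.1589. ✓

I(r) ≈ 4.1589.


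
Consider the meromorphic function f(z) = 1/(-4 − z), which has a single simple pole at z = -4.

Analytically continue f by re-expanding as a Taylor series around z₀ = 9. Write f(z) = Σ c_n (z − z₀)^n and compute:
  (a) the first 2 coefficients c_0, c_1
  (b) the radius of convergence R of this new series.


Let w = z − z₀, so z = z₀ + w.
Then -4 − z = -4 − (z₀ + w) = (-4 − z₀) − w = -13 − w.
f(z) = 1/(-13 − w) = (1/(-13)) · 1/(1 − w/(-13)) = Σ_{n≥0} w^n / (-13)^(n+1).
So c_n = 1/(-13)^(n+1):
  c_0 = 1/(-13)^1 = -1/13.
  c_1 = 1/(-13)^2 = 1/169.
The series is valid for |w/d| < 1, i.e. |z − z₀| < |d|.
Radius of convergence: R = |-4 − z₀| = |-13| = 13 (distance from z₀ to the singularity z = -4).

c_0 = -1/13, c_1 = 1/169; R = 13.


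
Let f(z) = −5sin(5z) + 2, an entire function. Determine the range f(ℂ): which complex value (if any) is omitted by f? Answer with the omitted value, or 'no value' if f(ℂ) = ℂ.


Little Picard bounds the complement of f(ℂ) to at most one point.
sin is entire and surjective onto ℂ: for every w ∈ ℂ, sin(ζ) = w has a solution ζ ∈ ℂ (e.g., via the complex inverse arcsin). With ζ = 5z this gives z = ζ/(5). Then -5·sin(5z) takes every value in -5·ℂ = ℂ, and adding 2 is a bijection of ℂ. So f is surjective and omits no value. (Note: only on the real line is sin bounded by [−1, 1].)

Omitted value: no value.


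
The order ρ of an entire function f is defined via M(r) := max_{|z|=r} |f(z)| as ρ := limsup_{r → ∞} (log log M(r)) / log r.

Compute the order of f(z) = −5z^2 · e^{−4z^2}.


M(r) = max_{|z|=r} |-5|·|z|^2·|e^{−4z^2}| = 5·r^2 · e^{4r^2} (the factors attain their maxima compatibly on |z|=r). Then log M(r) = log 5 + 2·log r + 4r^2, dominated by the last term, so log log M(r) ~ 2·log r. The polynomial factor -5z^2 contributes only a log r term and does not affect the order. ρ = 2.
Therefore ρ = 2.

Order ρ = 2.


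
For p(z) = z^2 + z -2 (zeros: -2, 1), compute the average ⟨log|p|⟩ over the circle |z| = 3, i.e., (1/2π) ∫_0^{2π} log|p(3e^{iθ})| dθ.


Zeros: -2, 1; r = 3.
Inside |z| < r: -2, 1. Outside (|z| ≥ r): ∅.
p(0) = -2, so log|p(0)| = log(2) = 0.6931.
Apply Jensen: I(r) = log|p(0)| + Σ_k log(r/|z_k|), summed over zeros inside |z| < r.
  log(r/|z_k|) for z_k = -2: log(3/2) = 0.4055
  log(r/|z_k|) for z_k = 1: log(3/1) = 1.0986
Sum over inside zeros: 1.5041.
I(r) = log|p(0)| + (inside sum) = 0.6931 + 1.5041 = 2.1972.
Closed form (all zeros inside, monic): I(r) = n·log(r) = 2·log(3) = 2.1972. ✓

I(r) ≈ 2.1972.


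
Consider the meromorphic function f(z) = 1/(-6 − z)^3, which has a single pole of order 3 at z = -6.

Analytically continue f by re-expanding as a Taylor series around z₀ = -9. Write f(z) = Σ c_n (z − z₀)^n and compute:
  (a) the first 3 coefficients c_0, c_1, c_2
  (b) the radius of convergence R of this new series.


Let w = z − z₀, so z = z₀ + w.
Then -6 − z = -6 − (z₀ + w) = (-6 − z₀) − w = 3 − w.
f(z) = 1/(3 − w)^3 = (1/(3)^3) · (1 − w/(3))^{−3}.
By the binomial series (1−u)^{−3} = Σ_{n≥0} C(n+2, 2) u^n for |u|<1, with u = w/(3):
  c_n = C(n+2, 2) / (3)^(n+3).
  c_0 = 1/(3)^3 = 1/27.
  c_1 = 3/(3)^4 = 1/27.
  c_2 = 6/(3)^5 = 2/81.
The series is valid for |w/d| < 1, i.e. |z − z₀| < |d|.
Radius of convergence: R = |-6 − z₀| = |3| = 3 (distance from z₀ to the singularity z = -6).

c_0 = 1/27, c_1 = 1/27, c_2 = 2/81; R = 3.


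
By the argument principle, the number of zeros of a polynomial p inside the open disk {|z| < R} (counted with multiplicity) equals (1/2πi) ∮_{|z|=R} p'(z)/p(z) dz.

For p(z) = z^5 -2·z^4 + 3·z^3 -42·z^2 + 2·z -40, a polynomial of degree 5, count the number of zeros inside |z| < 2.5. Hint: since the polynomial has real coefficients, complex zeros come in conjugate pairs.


The zeros of p are: (-1 + 3i), (-1 - 3i), (0 + 1i), (0 - 1i), 4.
Their magnitudes are: 3.162, 3.162, 1, 1, 4.
Zeros with |z| < R = 2.5: (0 + 1i), (0 - 1i).
Count = 2.
By the argument principle, (1/2πi) ∮_{|z|=R} p'(z)/p(z) dz equals exactly this count.

Number of zeros inside |z| < 2.5: 2.


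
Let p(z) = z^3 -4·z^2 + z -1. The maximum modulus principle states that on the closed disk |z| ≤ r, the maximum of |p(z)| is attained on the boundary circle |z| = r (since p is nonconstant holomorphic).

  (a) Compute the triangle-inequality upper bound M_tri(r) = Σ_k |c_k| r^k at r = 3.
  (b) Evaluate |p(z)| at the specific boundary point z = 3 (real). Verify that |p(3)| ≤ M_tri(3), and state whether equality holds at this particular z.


Coefficients: c_0 = -1, c_1 = 1, c_2 = -4, c_3 = 1. Radius r = 3.
Part (a). Triangle bound: M_tri(r) = Σ_k |c_k| r^k
  = |-1|·3^0 + |1|·3^1 + |-4|·3^2 + |1|·3^3
  = 1 + 3 + 36 + 27 = 67.
This bounds M(r) := max_{|z|=r} |p(z)| from above; equality holds iff all terms c_k z^k can be made to align in phase at a single z on |z|=r.
Part (b). At z = 3 (real, on the circle |z| = r):
  p(3) = (-1)·3^0 + (1)·3^1 + (-4)·3^2 + (1)·3^3 = -7.
  |p(3)| = 7.
Check: |p(3)| = 7 ≤ 67 = M_tri(3). ✓ Equality does not hold at z = 3 (the coefficients have mixed signs, so the terms do not all align in phase there).

M_tri(3) = 67; |p(3)| = 7; equality at z=3: no.
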